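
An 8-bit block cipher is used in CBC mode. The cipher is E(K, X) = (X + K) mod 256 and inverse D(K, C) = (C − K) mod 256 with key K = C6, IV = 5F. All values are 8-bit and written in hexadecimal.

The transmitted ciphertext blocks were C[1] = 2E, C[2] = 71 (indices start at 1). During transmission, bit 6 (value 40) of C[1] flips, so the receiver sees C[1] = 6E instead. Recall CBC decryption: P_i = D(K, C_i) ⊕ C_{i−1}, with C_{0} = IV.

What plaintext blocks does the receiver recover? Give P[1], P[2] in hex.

Only C[1] changed, to 6E. In CBC, a change in C_i garbles P_i and flips the same bit in P_{i+1}. Decrypting the received ciphertext:
P[1]: D(K, 6E) = A8; A8 ⊕ 5F = F7.
P[2]: D(K, 71) = AB; AB ⊕ 6E = C5.
Blocks that differ from the original plaintext: P[1], P[2].

P[1] = F7, P[2] = C5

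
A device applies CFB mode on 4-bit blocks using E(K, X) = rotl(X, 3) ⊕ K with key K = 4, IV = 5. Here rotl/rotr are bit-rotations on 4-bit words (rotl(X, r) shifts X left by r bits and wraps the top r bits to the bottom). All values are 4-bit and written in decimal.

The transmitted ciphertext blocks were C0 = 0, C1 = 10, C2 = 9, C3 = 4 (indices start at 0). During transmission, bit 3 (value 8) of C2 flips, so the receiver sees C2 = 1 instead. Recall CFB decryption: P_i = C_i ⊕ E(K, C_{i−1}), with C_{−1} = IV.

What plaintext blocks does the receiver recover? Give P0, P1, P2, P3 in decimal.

P0 = 14, P1 = 14, P2 = 0, P3 = 8

Only C2 changed, to 1. In CFB, a change in C_i flips the same bit in P_i and garbles P_{i+1}. Decrypting the received ciphertext:
P0: E(K, 5) = 14; 0 ⊕ 14 = 14.
P1: E(K, 0) = 4; 10 ⊕ 4 = 14.
P2: E(K, 10) = 1; 1 ⊕ 1 = 0.
P3: E(K, 1) = 12; 4 ⊕ 12 = 8.
Blocks that differ from the original plaintext: P2, P3.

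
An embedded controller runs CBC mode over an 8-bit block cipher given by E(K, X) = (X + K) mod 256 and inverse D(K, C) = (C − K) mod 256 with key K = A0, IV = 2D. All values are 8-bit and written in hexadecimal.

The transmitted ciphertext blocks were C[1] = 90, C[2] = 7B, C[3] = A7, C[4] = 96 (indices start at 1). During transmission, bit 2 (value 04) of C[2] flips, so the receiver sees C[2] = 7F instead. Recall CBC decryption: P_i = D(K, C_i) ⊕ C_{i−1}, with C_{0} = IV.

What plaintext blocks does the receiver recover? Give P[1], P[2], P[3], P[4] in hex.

P[1] = DD, P[2] = 4F, P[3] = 78, P[4] = 51

Only C[2] changed, to 7F. In CBC, a change in C_i garbles P_i and flips the same bit in P_{i+1}. Decrypting the received ciphertext:
P[1]: D(K, 90) = F0; F0 ⊕ 2D = DD.
P[2]: D(K, 7F) = DF; DF ⊕ 90 = 4F.
P[3]: D(K, A7) = 07; 07 ⊕ 7F = 78.
P[4]: D(K, 96) = F6; F6 ⊕ A7 = 51.
Blocks that differ from the original plaintext: P[2], P[3].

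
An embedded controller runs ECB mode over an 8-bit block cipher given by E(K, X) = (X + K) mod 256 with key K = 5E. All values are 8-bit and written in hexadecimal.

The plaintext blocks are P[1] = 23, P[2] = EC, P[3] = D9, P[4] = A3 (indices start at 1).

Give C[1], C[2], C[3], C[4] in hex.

ECB encryption: C_i = E(K, P_i).
C[1]: E(K, 23) = 81.
C[2]: E(K, EC) = 4A.
C[3]: E(K, D9) = 37.
C[4]: E(K, A3) = 01.

C[1] = 81, C[2] = 4A, C[3] = 37, C[4] = 01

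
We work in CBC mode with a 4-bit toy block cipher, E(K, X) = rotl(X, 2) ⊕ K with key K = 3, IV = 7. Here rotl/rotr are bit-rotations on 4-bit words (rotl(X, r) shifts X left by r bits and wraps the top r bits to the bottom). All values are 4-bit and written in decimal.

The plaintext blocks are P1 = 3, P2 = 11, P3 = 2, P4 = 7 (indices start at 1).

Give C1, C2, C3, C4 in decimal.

CBC encryption: C_i = E(K, P_i ⊕ C_{i−1}), with C_{0} = IV.
C1: P1 ⊕ 7 = 4; E(K, 4) = 2.
C2: P2 ⊕ 2 = 9; E(K, 9) = 5.
C3: P3 ⊕ 5 = 7; E(K, 7) = 14.
C4: P4 ⊕ 14 = 9; E(K, 9) = 5.

C1 = 2, C2 = 5, C3 = 14, C4 = 5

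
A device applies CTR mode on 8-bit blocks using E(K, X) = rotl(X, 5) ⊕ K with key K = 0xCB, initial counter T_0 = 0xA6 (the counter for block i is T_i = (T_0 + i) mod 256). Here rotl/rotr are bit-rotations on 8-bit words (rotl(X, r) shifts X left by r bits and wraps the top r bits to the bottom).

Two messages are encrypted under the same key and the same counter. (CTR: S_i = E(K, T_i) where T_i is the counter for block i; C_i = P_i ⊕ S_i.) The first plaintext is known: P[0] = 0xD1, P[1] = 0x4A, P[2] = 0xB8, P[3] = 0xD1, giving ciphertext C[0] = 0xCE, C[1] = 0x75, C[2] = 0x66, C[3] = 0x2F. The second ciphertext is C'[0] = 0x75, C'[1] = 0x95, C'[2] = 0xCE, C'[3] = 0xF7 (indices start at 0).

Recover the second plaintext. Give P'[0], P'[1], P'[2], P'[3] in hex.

In CTR with a reused counter, both messages share the same keystream S_i, so C_i ⊕ C'_i = P_i ⊕ P'_i and thus P'_i = P_i ⊕ C_i ⊕ C'_i.
P'[0]: 0xD1 ⊕ 0xCE ⊕ 0x75 = 0x6A.
P'[1]: 0x4A ⊕ 0x75 ⊕ 0x95 = 0xAA.
P'[2]: 0xB8 ⊕ 0x66 ⊕ 0xCE = 0x10.
P'[3]: 0xD1 ⊕ 0x2F ⊕ 0xF7 = 0x09.

P'[0] = 0x6A, P'[1] = 0xAA, P'[2] = 0x10, P'[3] = 0x09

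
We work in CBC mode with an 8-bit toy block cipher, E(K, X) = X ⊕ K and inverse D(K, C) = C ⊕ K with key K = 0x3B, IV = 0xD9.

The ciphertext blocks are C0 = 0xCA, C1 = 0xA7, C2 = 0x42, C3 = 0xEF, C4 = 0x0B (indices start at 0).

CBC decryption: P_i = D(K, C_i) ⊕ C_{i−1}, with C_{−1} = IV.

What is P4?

P4 = 0xDF

P4: D(K, 0x0B) = 0x30; 0x30 ⊕ 0xEF = 0xDF.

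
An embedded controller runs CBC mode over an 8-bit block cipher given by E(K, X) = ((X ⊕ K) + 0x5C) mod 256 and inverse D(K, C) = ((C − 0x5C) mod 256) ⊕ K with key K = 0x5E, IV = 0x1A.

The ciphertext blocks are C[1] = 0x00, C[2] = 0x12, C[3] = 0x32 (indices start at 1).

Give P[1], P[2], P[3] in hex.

P[1] = 0xE0, P[2] = 0xE8, P[3] = 0x9A

CBC decryption: P_i = D(K, C_i) ⊕ C_{i−1}, with C_{0} = IV.
P[1]: D(K, 0x00) = 0xFA; 0xFA ⊕ 0x1A = 0xE0.
P[2]: D(K, 0x12) = 0xE8; 0xE8 ⊕ 0x00 = 0xE8.
P[3]: D(K, 0x32) = 0x88; 0x88 ⊕ 0x12 = 0x9A.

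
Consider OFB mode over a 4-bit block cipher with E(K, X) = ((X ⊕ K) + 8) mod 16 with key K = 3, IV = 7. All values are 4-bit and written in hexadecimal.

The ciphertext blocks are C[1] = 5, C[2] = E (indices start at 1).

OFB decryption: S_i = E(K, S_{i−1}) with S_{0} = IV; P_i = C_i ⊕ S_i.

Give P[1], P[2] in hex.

P[1] = 9, P[2] = 9

P[1]: S = E(K, 7) = C; 5 ⊕ C = 9.
P[2]: S = E(K, C) = 7; E ⊕ 7 = 9.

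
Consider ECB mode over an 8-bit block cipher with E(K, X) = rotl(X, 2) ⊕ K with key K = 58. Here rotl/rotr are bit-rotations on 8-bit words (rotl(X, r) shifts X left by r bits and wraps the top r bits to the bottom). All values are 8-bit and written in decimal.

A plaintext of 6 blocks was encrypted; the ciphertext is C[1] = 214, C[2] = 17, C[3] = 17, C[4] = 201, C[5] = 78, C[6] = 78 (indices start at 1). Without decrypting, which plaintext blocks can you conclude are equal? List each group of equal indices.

P[2] = P[3]; P[5] = P[6]

ECB encrypts each block independently with the same key, so equal ciphertext blocks imply equal plaintext blocks.
C[2] = C[3] = 17, so P[2] = P[3].
C[5] = C[6] = 78, so P[5] = P[6].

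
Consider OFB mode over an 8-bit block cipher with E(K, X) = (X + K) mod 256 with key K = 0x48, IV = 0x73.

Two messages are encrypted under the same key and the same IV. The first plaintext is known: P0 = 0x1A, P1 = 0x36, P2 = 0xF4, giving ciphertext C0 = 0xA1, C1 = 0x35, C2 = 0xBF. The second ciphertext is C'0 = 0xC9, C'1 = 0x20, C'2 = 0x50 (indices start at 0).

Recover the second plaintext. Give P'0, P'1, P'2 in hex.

P'0 = 0x72, P'1 = 0x23, P'2 = 0x1B

In OFB with a reused IV, both messages share the same keystream S_i, so C_i ⊕ C'_i = P_i ⊕ P'_i and thus P'_i = P_i ⊕ C_i ⊕ C'_i.
P'0: 0x1A ⊕ 0xA1 ⊕ 0xC9 = 0x72.
P'1: 0x36 ⊕ 0x35 ⊕ 0x20 = 0x23.
P'2: 0xF4 ⊕ 0xBF ⊕ 0x50 = 0x1B.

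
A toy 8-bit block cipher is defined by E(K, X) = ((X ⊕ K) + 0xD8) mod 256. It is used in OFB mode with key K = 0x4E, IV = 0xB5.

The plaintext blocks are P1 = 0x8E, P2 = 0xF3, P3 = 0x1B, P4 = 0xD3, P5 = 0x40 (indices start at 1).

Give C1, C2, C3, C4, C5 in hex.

C1 = 0x5D, C2 = 0x86, C3 = 0x08, C4 = 0xE6, C5 = 0x13

OFB encryption: S_i = E(K, S_{i−1}) with S_{0} = IV; C_i = P_i ⊕ S_i.
C1: S = E(K, 0xB5) = 0xD3; 0x8E ⊕ 0xD3 = 0x5D.
C2: S = E(K, 0xD3) = 0x75; 0xF3 ⊕ 0x75 = 0x86.
C3: S = E(K, 0x75) = 0x13; 0x1B ⊕ 0x13 = 0x08.
C4: S = E(K, 0x13) = 0x35; 0xD3 ⊕ 0x35 = 0xE6.
C5: S = E(K, 0x35) = 0x53; 0x40 ⊕ 0x53 = 0x13.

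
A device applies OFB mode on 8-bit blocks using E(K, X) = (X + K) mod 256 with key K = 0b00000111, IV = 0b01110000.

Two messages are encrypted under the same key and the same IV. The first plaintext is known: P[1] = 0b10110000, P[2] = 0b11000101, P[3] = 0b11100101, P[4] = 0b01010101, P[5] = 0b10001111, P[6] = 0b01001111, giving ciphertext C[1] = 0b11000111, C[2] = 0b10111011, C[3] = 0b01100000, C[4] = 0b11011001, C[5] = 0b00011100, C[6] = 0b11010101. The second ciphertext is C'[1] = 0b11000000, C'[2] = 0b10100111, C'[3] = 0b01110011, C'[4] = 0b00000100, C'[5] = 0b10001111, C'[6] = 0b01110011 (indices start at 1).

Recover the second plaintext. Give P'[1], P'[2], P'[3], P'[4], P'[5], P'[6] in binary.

P'[1] = 0b10110111, P'[2] = 0b11011001, P'[3] = 0b11110110, P'[4] = 0b10001000, P'[5] = 0b00011100, P'[6] = 0b11101001

In OFB with a reused IV, both messages share the same keystream S_i, so C_i ⊕ C'_i = P_i ⊕ P'_i and thus P'_i = P_i ⊕ C_i ⊕ C'_i.
P'[1]: 0b10110000 ⊕ 0b11000111 ⊕ 0b11000000 = 0b10110111.
P'[2]: 0b11000101 ⊕ 0b10111011 ⊕ 0b10100111 = 0b11011001.
P'[3]: 0b11100101 ⊕ 0b01100000 ⊕ 0b01110011 = 0b11110110.
P'[4]: 0b01010101 ⊕ 0b11011001 ⊕ 0b00000100 = 0b10001000.
P'[5]: 0b10001111 ⊕ 0b00011100 ⊕ 0b10001111 = 0b00011100.
P'[6]: 0b01001111 ⊕ 0b11010101 ⊕ 0b01110011 = 0b11101001.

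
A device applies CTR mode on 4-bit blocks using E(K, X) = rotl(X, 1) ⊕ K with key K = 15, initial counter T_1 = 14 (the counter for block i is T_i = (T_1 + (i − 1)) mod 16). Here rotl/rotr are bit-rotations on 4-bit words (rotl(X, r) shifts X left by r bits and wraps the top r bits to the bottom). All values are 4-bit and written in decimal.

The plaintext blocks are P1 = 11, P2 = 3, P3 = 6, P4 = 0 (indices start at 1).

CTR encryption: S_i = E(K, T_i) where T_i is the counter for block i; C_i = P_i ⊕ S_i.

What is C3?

C1: T = 14, S = E(K, T) = 2; 11 ⊕ 2 = 9.
C2: T = 15, S = E(K, T) = 0; 3 ⊕ 0 = 3.
C3: T = 0, S = E(K, T) = 15; 6 ⊕ 15 = 9.

C3 = 9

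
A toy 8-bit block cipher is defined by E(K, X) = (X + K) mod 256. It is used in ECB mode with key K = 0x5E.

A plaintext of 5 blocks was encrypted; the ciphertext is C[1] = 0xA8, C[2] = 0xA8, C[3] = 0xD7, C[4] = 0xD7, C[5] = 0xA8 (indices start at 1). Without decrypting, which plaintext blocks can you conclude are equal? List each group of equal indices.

P[1] = P[2] = P[5]; P[3] = P[4]

ECB encrypts each block independently with the same key, so equal ciphertext blocks imply equal plaintext blocks.
C[1] = C[2] = C[5] = 0xA8, so P[1] = P[2] = P[5].
C[3] = C[4] = 0xD7, so P[3] = P[4].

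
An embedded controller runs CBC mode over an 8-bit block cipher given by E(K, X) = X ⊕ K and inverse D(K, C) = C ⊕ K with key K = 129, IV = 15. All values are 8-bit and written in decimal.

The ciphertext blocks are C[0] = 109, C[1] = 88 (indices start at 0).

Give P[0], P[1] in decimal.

P[0] = 227, P[1] = 180

CBC decryption: P_i = D(K, C_i) ⊕ C_{i−1}, with C_{−1} = IV.
P[0]: D(K, 109) = 236; 236 ⊕ 15 = 227.
P[1]: D(K, 88) = 217; 217 ⊕ 109 = 180.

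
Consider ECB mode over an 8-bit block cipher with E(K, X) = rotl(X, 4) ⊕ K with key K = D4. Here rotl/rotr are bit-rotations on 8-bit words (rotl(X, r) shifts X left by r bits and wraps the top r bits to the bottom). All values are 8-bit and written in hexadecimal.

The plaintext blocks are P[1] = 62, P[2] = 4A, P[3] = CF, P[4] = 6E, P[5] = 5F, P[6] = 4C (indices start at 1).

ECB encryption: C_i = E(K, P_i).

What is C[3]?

C[3] = 28

C[3]: E(K, CF) = 28.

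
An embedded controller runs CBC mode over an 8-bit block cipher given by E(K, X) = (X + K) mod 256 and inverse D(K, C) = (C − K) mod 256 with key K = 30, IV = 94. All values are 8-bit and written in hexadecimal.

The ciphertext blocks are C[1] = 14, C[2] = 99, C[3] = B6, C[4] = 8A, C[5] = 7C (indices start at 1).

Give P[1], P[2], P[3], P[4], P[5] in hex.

CBC decryption: P_i = D(K, C_i) ⊕ C_{i−1}, with C_{0} = IV.
P[1]: D(K, 14) = E4; E4 ⊕ 94 = 70.
P[2]: D(K, 99) = 69; 69 ⊕ 14 = 7D.
P[3]: D(K, B6) = 86; 86 ⊕ 99 = 1F.
P[4]: D(K, 8A) = 5A; 5A ⊕ B6 = EC.
P[5]: D(K, 7C) = 4C; 4C ⊕ 8A = C6.

P[1] = 70, P[2] = 7D, P[3] = 1F, P[4] = EC, P[5] = C6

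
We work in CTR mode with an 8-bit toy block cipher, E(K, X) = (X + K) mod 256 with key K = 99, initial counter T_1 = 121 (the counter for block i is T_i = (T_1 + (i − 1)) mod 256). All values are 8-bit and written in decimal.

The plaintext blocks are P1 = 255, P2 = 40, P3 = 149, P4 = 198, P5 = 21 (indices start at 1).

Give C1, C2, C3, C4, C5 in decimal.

CTR encryption: S_i = E(K, T_i) where T_i is the counter for block i; C_i = P_i ⊕ S_i.
C1: T = 121, S = E(K, T) = 220; 255 ⊕ 220 = 35.
C2: T = 122, S = E(K, T) = 221; 40 ⊕ 221 = 245.
C3: T = 123, S = E(K, T) = 222; 149 ⊕ 222 = 75.
C4: T = 124, S = E(K, T) = 223; 198 ⊕ 223 = 25.
C5: T = 125, S = E(K, T) = 224; 21 ⊕ 224 = 245.

C1 = 35, C2 = 245, C3 = 75, C4 = 25, C5 = 245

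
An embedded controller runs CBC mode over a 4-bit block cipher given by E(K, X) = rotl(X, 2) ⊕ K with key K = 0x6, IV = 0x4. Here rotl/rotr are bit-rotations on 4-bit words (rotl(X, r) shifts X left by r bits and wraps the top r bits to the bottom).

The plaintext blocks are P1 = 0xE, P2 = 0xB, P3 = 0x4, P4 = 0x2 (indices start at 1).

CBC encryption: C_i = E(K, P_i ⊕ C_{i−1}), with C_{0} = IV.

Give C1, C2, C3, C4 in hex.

C1: P1 ⊕ 0x4 = 0xA; E(K, 0xA) = 0xC.
C2: P2 ⊕ 0xC = 0x7; E(K, 0x7) = 0xB.
C3: P3 ⊕ 0xB = 0xF; E(K, 0xF) = 0x9.
C4: P4 ⊕ 0x9 = 0xB; E(K, 0xB) = 0x8.

C1 = 0xC, C2 = 0xB, C3 = 0x9, C4 = 0x8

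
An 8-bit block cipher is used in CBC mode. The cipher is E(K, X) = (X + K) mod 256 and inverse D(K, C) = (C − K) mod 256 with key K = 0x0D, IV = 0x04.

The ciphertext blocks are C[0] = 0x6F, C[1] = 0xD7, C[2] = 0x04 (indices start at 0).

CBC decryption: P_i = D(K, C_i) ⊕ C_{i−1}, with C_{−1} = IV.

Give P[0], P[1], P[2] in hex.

P[0] = 0x66, P[1] = 0xA5, P[2] = 0x20

P[0]: D(K, 0x6F) = 0x62; 0x62 ⊕ 0x04 = 0x66.
P[1]: D(K, 0xD7) = 0xCA; 0xCA ⊕ 0x6F = 0xA5.
P[2]: D(K, 0x04) = 0xF7; 0xF7 ⊕ 0xD7 = 0x20.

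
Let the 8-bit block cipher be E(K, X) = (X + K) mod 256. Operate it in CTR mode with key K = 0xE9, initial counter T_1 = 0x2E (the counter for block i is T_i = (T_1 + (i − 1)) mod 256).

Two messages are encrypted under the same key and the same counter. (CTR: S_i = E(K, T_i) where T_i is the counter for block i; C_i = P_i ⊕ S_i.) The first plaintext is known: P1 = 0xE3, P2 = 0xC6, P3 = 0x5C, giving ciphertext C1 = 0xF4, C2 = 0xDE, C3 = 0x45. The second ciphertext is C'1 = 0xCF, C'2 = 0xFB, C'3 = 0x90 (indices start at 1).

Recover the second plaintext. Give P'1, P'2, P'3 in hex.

In CTR with a reused counter, both messages share the same keystream S_i, so C_i ⊕ C'_i = P_i ⊕ P'_i and thus P'_i = P_i ⊕ C_i ⊕ C'_i.
P'1: 0xE3 ⊕ 0xF4 ⊕ 0xCF = 0xD8.
P'2: 0xC6 ⊕ 0xDE ⊕ 0xFB = 0xE3.
P'3: 0x5C ⊕ 0x45 ⊕ 0x90 = 0x89.

P'1 = 0xD8, P'2 = 0xE3, P'3 = 0x89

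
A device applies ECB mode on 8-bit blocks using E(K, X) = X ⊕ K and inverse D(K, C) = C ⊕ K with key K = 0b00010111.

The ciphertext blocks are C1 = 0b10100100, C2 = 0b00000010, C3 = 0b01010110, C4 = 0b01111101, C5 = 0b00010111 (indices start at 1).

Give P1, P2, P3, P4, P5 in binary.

ECB decryption: P_i = D(K, C_i).
P1: D(K, 0b10100100) = 0b10110011.
P2: D(K, 0b00000010) = 0b00010101.
P3: D(K, 0b01010110) = 0b01000001.
P4: D(K, 0b01111101) = 0b01101010.
P5: D(K, 0b00010111) = 0b00000000.

P1 = 0b10110011, P2 = 0b00010101, P3 = 0b01000001, P4 = 0b01101010, P5 = 0b00000000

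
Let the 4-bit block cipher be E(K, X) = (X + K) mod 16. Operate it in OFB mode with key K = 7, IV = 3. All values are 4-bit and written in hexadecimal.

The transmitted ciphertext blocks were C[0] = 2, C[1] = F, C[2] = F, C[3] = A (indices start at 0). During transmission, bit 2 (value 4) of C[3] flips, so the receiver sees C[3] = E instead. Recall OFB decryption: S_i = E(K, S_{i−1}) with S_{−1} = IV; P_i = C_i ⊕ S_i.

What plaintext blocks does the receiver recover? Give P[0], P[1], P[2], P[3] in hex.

Only C[3] changed, to E. In OFB, a change in C_i flips the same bit in P_i only; the keystream is unaffected. Decrypting the received ciphertext:
P[0]: S = E(K, 3) = A; 2 ⊕ A = 8.
P[1]: S = E(K, A) = 1; F ⊕ 1 = E.
P[2]: S = E(K, 1) = 8; F ⊕ 8 = 7.
P[3]: S = E(K, 8) = F; E ⊕ F = 1.
Blocks that differ from the original plaintext: P[3].

P[0] = 8, P[1] = E, P[2] = 7, P[3] = 1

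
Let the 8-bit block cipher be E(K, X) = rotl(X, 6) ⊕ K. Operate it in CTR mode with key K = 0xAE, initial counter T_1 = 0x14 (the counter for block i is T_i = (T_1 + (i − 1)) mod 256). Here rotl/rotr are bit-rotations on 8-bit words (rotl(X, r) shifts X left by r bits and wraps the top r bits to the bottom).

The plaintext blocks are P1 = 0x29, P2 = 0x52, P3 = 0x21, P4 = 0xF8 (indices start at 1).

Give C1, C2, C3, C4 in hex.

C1 = 0x82, C2 = 0xB9, C3 = 0x0A, C4 = 0x93

CTR encryption: S_i = E(K, T_i) where T_i is the counter for block i; C_i = P_i ⊕ S_i.
C1: T = 0x14, S = E(K, T) = 0xAB; 0x29 ⊕ 0xAB = 0x82.
C2: T = 0x15, S = E(K, T) = 0xEB; 0x52 ⊕ 0xEB = 0xB9.
C3: T = 0x16, S = E(K, T) = 0x2B; 0x21 ⊕ 0x2B = 0x0A.
C4: T = 0x17, S = E(K, T) = 0x6B; 0xF8 ⊕ 0x6B = 0x93.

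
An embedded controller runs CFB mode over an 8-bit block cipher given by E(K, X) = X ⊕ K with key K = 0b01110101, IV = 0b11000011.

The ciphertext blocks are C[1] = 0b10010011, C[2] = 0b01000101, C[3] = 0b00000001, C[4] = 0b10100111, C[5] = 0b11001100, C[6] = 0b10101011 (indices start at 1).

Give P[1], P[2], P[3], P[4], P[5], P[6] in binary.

P[1] = 0b00100101, P[2] = 0b10100011, P[3] = 0b00110001, P[4] = 0b11010011, P[5] = 0b00011110, P[6] = 0b00010010

CFB decryption: P_i = C_i ⊕ E(K, C_{i−1}), with C_{0} = IV.
P[1]: E(K, 0b11000011) = 0b10110110; 0b10010011 ⊕ 0b10110110 = 0b00100101.
P[2]: E(K, 0b10010011) = 0b11100110; 0b01000101 ⊕ 0b11100110 = 0b10100011.
P[3]: E(K, 0b01000101) = 0b00110000; 0b00000001 ⊕ 0b00110000 = 0b00110001.
P[4]: E(K, 0b00000001) = 0b01110100; 0b10100111 ⊕ 0b01110100 = 0b11010011.
P[5]: E(K, 0b10100111) = 0b11010010; 0b11001100 ⊕ 0b11010010 = 0b00011110.
P[6]: E(K, 0b11001100) = 0b10111001; 0b10101011 ⊕ 0b10111001 = 0b00010010.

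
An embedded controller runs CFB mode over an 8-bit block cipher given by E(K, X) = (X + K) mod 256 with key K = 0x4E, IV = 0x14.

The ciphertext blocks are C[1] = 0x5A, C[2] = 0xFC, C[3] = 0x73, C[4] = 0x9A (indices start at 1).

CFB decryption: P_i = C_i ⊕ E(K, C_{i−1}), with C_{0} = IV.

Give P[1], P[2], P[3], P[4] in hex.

P[1] = 0x38, P[2] = 0x54, P[3] = 0x39, P[4] = 0x5B

P[1]: E(K, 0x14) = 0x62; 0x5A ⊕ 0x62 = 0x38.
P[2]: E(K, 0x5A) = 0xA8; 0xFC ⊕ 0xA8 = 0x54.
P[3]: E(K, 0xFC) = 0x4A; 0x73 ⊕ 0x4A = 0x39.
P[4]: E(K, 0x73) = 0xC1; 0x9A ⊕ 0xC1 = 0x5B.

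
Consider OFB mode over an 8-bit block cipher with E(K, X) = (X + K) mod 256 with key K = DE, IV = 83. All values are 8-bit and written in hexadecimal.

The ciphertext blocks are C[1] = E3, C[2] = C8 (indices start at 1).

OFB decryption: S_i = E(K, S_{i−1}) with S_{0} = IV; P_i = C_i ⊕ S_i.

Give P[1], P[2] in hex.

P[1] = 82, P[2] = F7

P[1]: S = E(K, 83) = 61; E3 ⊕ 61 = 82.
P[2]: S = E(K, 61) = 3F; C8 ⊕ 3F = F7.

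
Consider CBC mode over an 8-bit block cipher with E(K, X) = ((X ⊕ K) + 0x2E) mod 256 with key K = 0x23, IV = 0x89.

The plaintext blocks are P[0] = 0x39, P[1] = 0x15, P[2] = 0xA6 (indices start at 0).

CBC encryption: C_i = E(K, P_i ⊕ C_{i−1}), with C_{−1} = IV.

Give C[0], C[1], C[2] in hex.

C[0] = 0xC1, C[1] = 0x25, C[2] = 0xCE

C[0]: P[0] ⊕ 0x89 = 0xB0; E(K, 0xB0) = 0xC1.
C[1]: P[1] ⊕ 0xC1 = 0xD4; E(K, 0xD4) = 0x25.
C[2]: P[2] ⊕ 0x25 = 0x83; E(K, 0x83) = 0xCE.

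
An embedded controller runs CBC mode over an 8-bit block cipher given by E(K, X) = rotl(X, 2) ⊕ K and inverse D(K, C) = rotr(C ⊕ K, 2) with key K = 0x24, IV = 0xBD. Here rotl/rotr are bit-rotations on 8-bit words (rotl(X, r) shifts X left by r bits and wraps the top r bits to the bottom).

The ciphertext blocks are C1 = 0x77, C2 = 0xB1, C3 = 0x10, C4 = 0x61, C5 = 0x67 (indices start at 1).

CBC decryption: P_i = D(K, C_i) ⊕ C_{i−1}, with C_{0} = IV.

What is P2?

P2 = 0x12

P2: D(K, 0xB1) = 0x65; 0x65 ⊕ 0x77 = 0x12.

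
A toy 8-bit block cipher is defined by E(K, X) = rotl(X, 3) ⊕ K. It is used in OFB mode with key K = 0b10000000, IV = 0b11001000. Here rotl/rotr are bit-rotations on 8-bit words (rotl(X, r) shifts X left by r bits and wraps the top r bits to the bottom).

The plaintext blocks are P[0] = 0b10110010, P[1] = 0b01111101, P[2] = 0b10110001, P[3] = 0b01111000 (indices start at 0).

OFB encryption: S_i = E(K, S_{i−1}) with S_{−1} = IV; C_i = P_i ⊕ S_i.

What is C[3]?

C[3] = 0b01010001

C[0]: S = E(K, 0b11001000) = 0b11000110; 0b10110010 ⊕ 0b11000110 = 0b01110100.
C[1]: S = E(K, 0b11000110) = 0b10110110; 0b01111101 ⊕ 0b10110110 = 0b11001011.
C[2]: S = E(K, 0b10110110) = 0b00110101; 0b10110001 ⊕ 0b00110101 = 0b10000100.
C[3]: S = E(K, 0b00110101) = 0b00101001; 0b01111000 ⊕ 0b00101001 = 0b01010001.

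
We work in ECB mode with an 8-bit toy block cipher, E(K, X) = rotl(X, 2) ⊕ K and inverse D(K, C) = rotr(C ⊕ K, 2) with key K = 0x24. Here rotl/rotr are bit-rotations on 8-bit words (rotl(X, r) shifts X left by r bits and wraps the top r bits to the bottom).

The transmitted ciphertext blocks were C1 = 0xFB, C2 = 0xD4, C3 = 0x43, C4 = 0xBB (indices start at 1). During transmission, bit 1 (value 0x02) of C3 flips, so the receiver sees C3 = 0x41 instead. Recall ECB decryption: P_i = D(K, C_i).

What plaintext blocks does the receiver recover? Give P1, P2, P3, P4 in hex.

Only C3 changed, to 0x41. In ECB, a change in C_i affects only P_i. Decrypting the received ciphertext:
P1: D(K, 0xFB) = 0xF7.
P2: D(K, 0xD4) = 0x3C.
P3: D(K, 0x41) = 0x59.
P4: D(K, 0xBB) = 0xE7.
Blocks that differ from the original plaintext: P3.

P1 = 0xF7, P2 = 0x3C, P3 = 0x59, P4 = 0xE7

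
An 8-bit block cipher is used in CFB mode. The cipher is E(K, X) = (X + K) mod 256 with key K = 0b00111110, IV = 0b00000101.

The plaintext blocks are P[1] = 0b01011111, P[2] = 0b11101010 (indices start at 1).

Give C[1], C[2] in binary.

CFB encryption: C_i = P_i ⊕ E(K, C_{i−1}), with C_{0} = IV.
C[1]: E(K, 0b00000101) = 0b01000011; 0b01011111 ⊕ 0b01000011 = 0b00011100.
C[2]: E(K, 0b00011100) = 0b01011010; 0b11101010 ⊕ 0b01011010 = 0b10110000.

C[1] = 0b00011100, C[2] = 0b10110000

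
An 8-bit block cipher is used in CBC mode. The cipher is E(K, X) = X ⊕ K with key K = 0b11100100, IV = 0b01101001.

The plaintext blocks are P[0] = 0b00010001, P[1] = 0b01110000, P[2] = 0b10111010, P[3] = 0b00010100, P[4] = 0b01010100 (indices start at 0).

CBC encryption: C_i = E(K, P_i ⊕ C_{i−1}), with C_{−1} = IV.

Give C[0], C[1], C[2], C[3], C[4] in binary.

C[0]: P[0] ⊕ 0b01101001 = 0b01111000; E(K, 0b01111000) = 0b10011100.
C[1]: P[1] ⊕ 0b10011100 = 0b11101100; E(K, 0b11101100) = 0b00001000.
C[2]: P[2] ⊕ 0b00001000 = 0b10110010; E(K, 0b10110010) = 0b01010110.
C[3]: P[3] ⊕ 0b01010110 = 0b01000010; E(K, 0b01000010) = 0b10100110.
C[4]: P[4] ⊕ 0b10100110 = 0b11110010; E(K, 0b11110010) = 0b00010110.

C[0] = 0b10011100, C[1] = 0b00001000, C[2] = 0b01010110, C[3] = 0b10100110, C[4] = 0b00010110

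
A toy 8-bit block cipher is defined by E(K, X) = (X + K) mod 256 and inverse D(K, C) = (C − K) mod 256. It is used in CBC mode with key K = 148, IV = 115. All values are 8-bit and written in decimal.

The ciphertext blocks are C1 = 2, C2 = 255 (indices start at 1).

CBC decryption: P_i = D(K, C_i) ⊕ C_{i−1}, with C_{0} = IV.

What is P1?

P1 = 29

P1: D(K, 2) = 110; 110 ⊕ 115 = 29.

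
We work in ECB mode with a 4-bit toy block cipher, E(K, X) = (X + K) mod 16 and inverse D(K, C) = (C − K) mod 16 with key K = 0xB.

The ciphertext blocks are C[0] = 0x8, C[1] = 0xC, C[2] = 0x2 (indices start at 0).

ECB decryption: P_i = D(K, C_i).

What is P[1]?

P[1]: D(K, 0xC) = 0x1.

P[1] = 0x1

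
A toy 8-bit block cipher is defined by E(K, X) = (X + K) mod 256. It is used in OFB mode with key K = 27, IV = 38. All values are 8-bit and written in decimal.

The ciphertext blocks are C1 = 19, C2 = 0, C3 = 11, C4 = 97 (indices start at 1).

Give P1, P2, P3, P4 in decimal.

P1 = 82, P2 = 92, P3 = 124, P4 = 243

OFB decryption: S_i = E(K, S_{i−1}) with S_{0} = IV; P_i = C_i ⊕ S_i.
P1: S = E(K, 38) = 65; 19 ⊕ 65 = 82.
P2: S = E(K, 65) = 92; 0 ⊕ 92 = 92.
P3: S = E(K, 92) = 119; 11 ⊕ 119 = 124.
P4: S = E(K, 119) = 146; 97 ⊕ 146 = 243.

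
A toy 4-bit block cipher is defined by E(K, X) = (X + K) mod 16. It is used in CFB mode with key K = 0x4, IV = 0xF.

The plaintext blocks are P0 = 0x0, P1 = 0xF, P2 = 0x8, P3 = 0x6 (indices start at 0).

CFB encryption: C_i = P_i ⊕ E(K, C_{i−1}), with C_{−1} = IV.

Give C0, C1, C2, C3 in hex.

C0: E(K, 0xF) = 0x3; 0x0 ⊕ 0x3 = 0x3.
C1: E(K, 0x3) = 0x7; 0xF ⊕ 0x7 = 0x8.
C2: E(K, 0x8) = 0xC; 0x8 ⊕ 0xC = 0x4.
C3: E(K, 0x4) = 0x8; 0x6 ⊕ 0x8 = 0xE.

C0 = 0x3, C1 = 0x8, C2 = 0x4, C3 = 0xE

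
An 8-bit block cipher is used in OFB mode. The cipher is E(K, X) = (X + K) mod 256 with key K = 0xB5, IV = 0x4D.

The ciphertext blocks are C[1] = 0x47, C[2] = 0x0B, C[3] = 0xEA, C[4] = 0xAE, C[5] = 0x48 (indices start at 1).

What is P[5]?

OFB decryption: S_i = E(K, S_{i−1}) with S_{0} = IV; P_i = C_i ⊕ S_i.
P[1]: S = E(K, 0x4D) = 0x02; 0x47 ⊕ 0x02 = 0x45.
P[2]: S = E(K, 0x02) = 0xB7; 0x0B ⊕ 0xB7 = 0xBC.
P[3]: S = E(K, 0xB7) = 0x6C; 0xEA ⊕ 0x6C = 0x86.
P[4]: S = E(K, 0x6C) = 0x21; 0xAE ⊕ 0x21 = 0x8F.
P[5]: S = E(K, 0x21) = 0xD6; 0x48 ⊕ 0xD6 = 0x9E.

P[5] = 0x9E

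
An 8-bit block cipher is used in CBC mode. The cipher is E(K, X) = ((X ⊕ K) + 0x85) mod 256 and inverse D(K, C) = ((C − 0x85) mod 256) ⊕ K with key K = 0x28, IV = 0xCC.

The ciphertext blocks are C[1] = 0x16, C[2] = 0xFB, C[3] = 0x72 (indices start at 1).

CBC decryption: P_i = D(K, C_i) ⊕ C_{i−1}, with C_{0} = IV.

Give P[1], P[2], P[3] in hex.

P[1]: D(K, 0x16) = 0xB9; 0xB9 ⊕ 0xCC = 0x75.
P[2]: D(K, 0xFB) = 0x5E; 0x5E ⊕ 0x16 = 0x48.
P[3]: D(K, 0x72) = 0xC5; 0xC5 ⊕ 0xFB = 0x3E.

P[1] = 0x75, P[2] = 0x48, P[3] = 0x3E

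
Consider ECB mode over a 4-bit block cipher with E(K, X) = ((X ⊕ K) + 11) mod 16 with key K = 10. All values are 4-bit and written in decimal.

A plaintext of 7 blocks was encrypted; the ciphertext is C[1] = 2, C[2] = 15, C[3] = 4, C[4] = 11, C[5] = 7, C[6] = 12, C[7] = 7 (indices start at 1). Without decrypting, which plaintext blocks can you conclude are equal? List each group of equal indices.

P[5] = P[7]

ECB encrypts each block independently with the same key, so equal ciphertext blocks imply equal plaintext blocks.
C[5] = C[7] = 7, so P[5] = P[7].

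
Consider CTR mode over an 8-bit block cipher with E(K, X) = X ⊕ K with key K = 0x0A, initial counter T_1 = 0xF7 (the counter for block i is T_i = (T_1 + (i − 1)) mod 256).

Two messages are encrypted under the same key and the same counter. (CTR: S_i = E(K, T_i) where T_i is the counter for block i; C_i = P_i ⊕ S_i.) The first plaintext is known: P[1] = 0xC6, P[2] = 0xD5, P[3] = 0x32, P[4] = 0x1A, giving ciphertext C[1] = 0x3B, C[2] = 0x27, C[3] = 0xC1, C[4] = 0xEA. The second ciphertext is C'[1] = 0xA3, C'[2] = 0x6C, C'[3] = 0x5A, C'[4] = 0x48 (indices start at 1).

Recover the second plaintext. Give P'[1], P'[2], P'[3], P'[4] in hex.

In CTR with a reused counter, both messages share the same keystream S_i, so C_i ⊕ C'_i = P_i ⊕ P'_i and thus P'_i = P_i ⊕ C_i ⊕ C'_i.
P'[1]: 0xC6 ⊕ 0x3B ⊕ 0xA3 = 0x5E.
P'[2]: 0xD5 ⊕ 0x27 ⊕ 0x6C = 0x9E.
P'[3]: 0x32 ⊕ 0xC1 ⊕ 0x5A = 0xA9.
P'[4]: 0x1A ⊕ 0xEA ⊕ 0x48 = 0xB8.

P'[1] = 0x5E, P'[2] = 0x9E, P'[3] = 0xA9, P'[4] = 0xB8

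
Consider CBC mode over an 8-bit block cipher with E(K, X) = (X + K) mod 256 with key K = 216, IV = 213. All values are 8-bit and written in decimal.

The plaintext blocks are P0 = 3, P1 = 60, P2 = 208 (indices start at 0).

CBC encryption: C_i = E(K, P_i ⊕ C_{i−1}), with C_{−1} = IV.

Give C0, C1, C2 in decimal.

C0: P0 ⊕ 213 = 214; E(K, 214) = 174.
C1: P1 ⊕ 174 = 146; E(K, 146) = 106.
C2: P2 ⊕ 106 = 186; E(K, 186) = 146.

C0 = 174, C1 = 106, C2 = 146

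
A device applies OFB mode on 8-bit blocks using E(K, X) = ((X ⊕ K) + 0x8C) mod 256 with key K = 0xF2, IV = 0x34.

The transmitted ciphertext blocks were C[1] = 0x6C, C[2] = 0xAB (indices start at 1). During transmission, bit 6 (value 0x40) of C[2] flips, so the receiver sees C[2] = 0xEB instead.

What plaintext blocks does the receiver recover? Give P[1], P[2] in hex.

P[1] = 0x3E, P[2] = 0xC7

OFB decryption: S_i = E(K, S_{i−1}) with S_{0} = IV; P_i = C_i ⊕ S_i.
Only C[2] changed, to 0xEB. In OFB, a change in C_i flips the same bit in P_i only; the keystream is unaffected. Decrypting the received ciphertext:
P[1]: S = E(K, 0x34) = 0x52; 0x6C ⊕ 0x52 = 0x3E.
P[2]: S = E(K, 0x52) = 0x2C; 0xEB ⊕ 0x2C = 0xC7.
Blocks that differ from the original plaintext: P[2].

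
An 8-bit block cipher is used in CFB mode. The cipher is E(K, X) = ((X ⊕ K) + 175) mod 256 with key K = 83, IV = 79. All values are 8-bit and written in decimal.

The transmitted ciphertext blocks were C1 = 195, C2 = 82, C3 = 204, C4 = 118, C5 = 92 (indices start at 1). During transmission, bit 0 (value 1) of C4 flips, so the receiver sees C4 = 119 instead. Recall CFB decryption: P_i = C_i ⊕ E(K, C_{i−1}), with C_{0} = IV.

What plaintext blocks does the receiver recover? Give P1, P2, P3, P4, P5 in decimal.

P1 = 8, P2 = 109, P3 = 124, P4 = 57, P5 = 143

Only C4 changed, to 119. In CFB, a change in C_i flips the same bit in P_i and garbles P_{i+1}. Decrypting the received ciphertext:
P1: E(K, 79) = 203; 195 ⊕ 203 = 8.
P2: E(K, 195) = 63; 82 ⊕ 63 = 109.
P3: E(K, 82) = 176; 204 ⊕ 176 = 124.
P4: E(K, 204) = 78; 119 ⊕ 78 = 57.
P5: E(K, 119) = 211; 92 ⊕ 211 = 143.
Blocks that differ from the original plaintext: P4, P5.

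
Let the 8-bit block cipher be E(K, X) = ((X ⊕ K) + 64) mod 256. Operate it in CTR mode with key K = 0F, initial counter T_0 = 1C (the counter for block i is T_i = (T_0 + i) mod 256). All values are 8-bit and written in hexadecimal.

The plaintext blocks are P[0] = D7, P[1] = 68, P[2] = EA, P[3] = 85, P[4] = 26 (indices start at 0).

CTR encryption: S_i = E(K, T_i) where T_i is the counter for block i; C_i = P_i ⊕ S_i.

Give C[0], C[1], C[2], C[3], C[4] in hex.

C[0] = A0, C[1] = 1E, C[2] = 9F, C[3] = F1, C[4] = B5

C[0]: T = 1C, S = E(K, T) = 77; D7 ⊕ 77 = A0.
C[1]: T = 1D, S = E(K, T) = 76; 68 ⊕ 76 = 1E.
C[2]: T = 1E, S = E(K, T) = 75; EA ⊕ 75 = 9F.
C[3]: T = 1F, S = E(K, T) = 74; 85 ⊕ 74 = F1.
C[4]: T = 20, S = E(K, T) = 93; 26 ⊕ 93 = B5.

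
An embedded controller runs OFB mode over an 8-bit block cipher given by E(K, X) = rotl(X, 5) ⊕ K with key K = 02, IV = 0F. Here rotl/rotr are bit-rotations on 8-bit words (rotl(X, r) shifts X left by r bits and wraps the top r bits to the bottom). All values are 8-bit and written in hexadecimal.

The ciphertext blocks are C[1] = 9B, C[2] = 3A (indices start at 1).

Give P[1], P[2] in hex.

P[1] = 78, P[2] = 44

OFB decryption: S_i = E(K, S_{i−1}) with S_{0} = IV; P_i = C_i ⊕ S_i.
P[1]: S = E(K, 0F) = E3; 9B ⊕ E3 = 78.
P[2]: S = E(K, E3) = 7E; 3A ⊕ 7E = 44.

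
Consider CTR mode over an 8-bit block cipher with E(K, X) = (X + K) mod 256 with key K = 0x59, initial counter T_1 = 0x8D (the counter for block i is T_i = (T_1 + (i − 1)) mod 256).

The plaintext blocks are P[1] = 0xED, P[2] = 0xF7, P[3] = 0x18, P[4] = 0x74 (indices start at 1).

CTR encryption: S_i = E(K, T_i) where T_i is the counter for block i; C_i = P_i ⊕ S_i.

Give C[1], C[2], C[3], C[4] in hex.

C[1]: T = 0x8D, S = E(K, T) = 0xE6; 0xED ⊕ 0xE6 = 0x0B.
C[2]: T = 0x8E, S = E(K, T) = 0xE7; 0xF7 ⊕ 0xE7 = 0x10.
C[3]: T = 0x8F, S = E(K, T) = 0xE8; 0x18 ⊕ 0xE8 = 0xF0.
C[4]: T = 0x90, S = E(K, T) = 0xE9; 0x74 ⊕ 0xE9 = 0x9D.

C[1] = 0x0B, C[2] = 0x10, C[3] = 0xF0, C[4] = 0x9D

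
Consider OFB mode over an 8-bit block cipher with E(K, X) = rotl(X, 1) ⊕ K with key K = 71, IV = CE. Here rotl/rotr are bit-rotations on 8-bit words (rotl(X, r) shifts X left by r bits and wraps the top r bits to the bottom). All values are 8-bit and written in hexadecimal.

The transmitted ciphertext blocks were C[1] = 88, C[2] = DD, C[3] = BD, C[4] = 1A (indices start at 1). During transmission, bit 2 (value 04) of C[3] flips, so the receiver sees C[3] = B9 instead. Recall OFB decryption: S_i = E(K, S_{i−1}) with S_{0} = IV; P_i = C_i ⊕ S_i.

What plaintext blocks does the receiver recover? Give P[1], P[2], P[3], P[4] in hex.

P[1] = 64, P[2] = 75, P[3] = 99, P[4] = 2B

Only C[3] changed, to B9. In OFB, a change in C_i flips the same bit in P_i only; the keystream is unaffected. Decrypting the received ciphertext:
P[1]: S = E(K, CE) = EC; 88 ⊕ EC = 64.
P[2]: S = E(K, EC) = A8; DD ⊕ A8 = 75.
P[3]: S = E(K, A8) = 20; B9 ⊕ 20 = 99.
P[4]: S = E(K, 20) = 31; 1A ⊕ 31 = 2B.
Blocks that differ from the original plaintext: P[3].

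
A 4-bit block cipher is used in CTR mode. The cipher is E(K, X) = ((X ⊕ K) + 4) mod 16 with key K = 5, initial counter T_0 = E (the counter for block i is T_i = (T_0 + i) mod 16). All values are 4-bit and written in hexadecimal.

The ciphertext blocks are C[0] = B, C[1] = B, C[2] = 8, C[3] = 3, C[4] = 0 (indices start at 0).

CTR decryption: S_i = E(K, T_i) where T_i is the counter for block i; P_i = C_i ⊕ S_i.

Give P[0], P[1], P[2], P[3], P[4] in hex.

P[0]: T = E, S = E(K, T) = F; B ⊕ F = 4.
P[1]: T = F, S = E(K, T) = E; B ⊕ E = 5.
P[2]: T = 0, S = E(K, T) = 9; 8 ⊕ 9 = 1.
P[3]: T = 1, S = E(K, T) = 8; 3 ⊕ 8 = B.
P[4]: T = 2, S = E(K, T) = B; 0 ⊕ B = B.

P[0] = 4, P[1] = 5, P[2] = 1, P[3] = B, P[4] = B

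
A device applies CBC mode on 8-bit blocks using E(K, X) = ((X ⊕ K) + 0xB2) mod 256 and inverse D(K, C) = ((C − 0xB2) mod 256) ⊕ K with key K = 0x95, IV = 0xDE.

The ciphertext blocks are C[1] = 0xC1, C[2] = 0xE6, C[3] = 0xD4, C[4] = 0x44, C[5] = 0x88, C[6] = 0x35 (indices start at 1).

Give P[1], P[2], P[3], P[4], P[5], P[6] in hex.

CBC decryption: P_i = D(K, C_i) ⊕ C_{i−1}, with C_{0} = IV.
P[1]: D(K, 0xC1) = 0x9A; 0x9A ⊕ 0xDE = 0x44.
P[2]: D(K, 0xE6) = 0xA1; 0xA1 ⊕ 0xC1 = 0x60.
P[3]: D(K, 0xD4) = 0xB7; 0xB7 ⊕ 0xE6 = 0x51.
P[4]: D(K, 0x44) = 0x07; 0x07 ⊕ 0xD4 = 0xD3.
P[5]: D(K, 0x88) = 0x43; 0x43 ⊕ 0x44 = 0x07.
P[6]: D(K, 0x35) = 0x16; 0x16 ⊕ 0x88 = 0x9E.

P[1] = 0x44, P[2] = 0x60, P[3] = 0x51, P[4] = 0xD3, P[5] = 0x07, P[6] = 0x9E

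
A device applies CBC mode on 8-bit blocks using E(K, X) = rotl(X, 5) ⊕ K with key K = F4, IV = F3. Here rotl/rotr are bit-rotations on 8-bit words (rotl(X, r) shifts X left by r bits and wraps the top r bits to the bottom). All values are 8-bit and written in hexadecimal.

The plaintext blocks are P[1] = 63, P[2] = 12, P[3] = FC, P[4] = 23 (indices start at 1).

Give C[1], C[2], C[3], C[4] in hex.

C[1] = E6, C[2] = 6A, C[3] = 26, C[4] = 54

CBC encryption: C_i = E(K, P_i ⊕ C_{i−1}), with C_{0} = IV.
C[1]: P[1] ⊕ F3 = 90; E(K, 90) = E6.
C[2]: P[2] ⊕ E6 = F4; E(K, F4) = 6A.
C[3]: P[3] ⊕ 6A = 96; E(K, 96) = 26.
C[4]: P[4] ⊕ 26 = 05; E(K, 05) = 54.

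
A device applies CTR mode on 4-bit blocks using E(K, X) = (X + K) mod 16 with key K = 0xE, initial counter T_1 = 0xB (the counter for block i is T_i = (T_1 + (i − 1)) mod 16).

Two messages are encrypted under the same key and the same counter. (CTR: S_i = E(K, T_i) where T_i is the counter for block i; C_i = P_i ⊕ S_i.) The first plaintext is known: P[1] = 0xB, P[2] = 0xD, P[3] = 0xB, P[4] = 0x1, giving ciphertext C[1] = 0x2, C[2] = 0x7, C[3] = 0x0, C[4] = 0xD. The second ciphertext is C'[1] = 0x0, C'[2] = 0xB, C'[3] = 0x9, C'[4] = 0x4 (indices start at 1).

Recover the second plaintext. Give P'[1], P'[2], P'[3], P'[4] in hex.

In CTR with a reused counter, both messages share the same keystream S_i, so C_i ⊕ C'_i = P_i ⊕ P'_i and thus P'_i = P_i ⊕ C_i ⊕ C'_i.
P'[1]: 0xB ⊕ 0x2 ⊕ 0x0 = 0x9.
P'[2]: 0xD ⊕ 0x7 ⊕ 0xB = 0x1.
P'[3]: 0xB ⊕ 0x0 ⊕ 0x9 = 0x2.
P'[4]: 0x1 ⊕ 0xD ⊕ 0x4 = 0x8.

P'[1] = 0x9, P'[2] = 0x1, P'[3] = 0x2, P'[4] = 0x8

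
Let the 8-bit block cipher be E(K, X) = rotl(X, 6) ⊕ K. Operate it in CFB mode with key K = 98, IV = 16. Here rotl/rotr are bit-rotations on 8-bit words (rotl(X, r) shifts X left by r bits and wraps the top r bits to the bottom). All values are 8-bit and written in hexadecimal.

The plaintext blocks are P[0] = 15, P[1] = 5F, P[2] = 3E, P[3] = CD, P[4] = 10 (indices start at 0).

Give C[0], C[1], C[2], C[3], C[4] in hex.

CFB encryption: C_i = P_i ⊕ E(K, C_{i−1}), with C_{−1} = IV.
C[0]: E(K, 16) = 1D; 15 ⊕ 1D = 08.
C[1]: E(K, 08) = 9A; 5F ⊕ 9A = C5.
C[2]: E(K, C5) = E9; 3E ⊕ E9 = D7.
C[3]: E(K, D7) = 6D; CD ⊕ 6D = A0.
C[4]: E(K, A0) = B0; 10 ⊕ B0 = A0.

C[0] = 08, C[1] = C5, C[2] = D7, C[3] = A0, C[4] = A0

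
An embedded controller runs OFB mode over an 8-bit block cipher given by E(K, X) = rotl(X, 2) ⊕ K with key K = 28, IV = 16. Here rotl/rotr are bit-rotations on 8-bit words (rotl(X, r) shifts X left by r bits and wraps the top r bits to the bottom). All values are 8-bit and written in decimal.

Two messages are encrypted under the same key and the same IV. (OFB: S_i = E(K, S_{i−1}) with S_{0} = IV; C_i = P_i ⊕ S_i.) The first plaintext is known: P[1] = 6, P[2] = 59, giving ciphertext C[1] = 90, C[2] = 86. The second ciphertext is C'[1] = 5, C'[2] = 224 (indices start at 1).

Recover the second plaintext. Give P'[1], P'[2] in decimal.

In OFB with a reused IV, both messages share the same keystream S_i, so C_i ⊕ C'_i = P_i ⊕ P'_i and thus P'_i = P_i ⊕ C_i ⊕ C'_i.
P'[1]: 6 ⊕ 90 ⊕ 5 = 89.
P'[2]: 59 ⊕ 86 ⊕ 224 = 141.

P'[1] = 89, P'[2] = 141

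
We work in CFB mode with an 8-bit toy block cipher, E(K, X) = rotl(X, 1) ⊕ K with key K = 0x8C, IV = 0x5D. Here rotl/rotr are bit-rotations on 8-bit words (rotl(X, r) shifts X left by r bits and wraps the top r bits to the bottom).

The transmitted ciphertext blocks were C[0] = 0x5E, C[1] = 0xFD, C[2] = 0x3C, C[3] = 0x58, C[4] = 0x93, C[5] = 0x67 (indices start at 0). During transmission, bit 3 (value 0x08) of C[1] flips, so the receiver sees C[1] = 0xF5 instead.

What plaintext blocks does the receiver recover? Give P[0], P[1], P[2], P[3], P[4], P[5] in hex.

P[0] = 0x68, P[1] = 0xC5, P[2] = 0x5B, P[3] = 0xAC, P[4] = 0xAF, P[5] = 0xCC

CFB decryption: P_i = C_i ⊕ E(K, C_{i−1}), with C_{−1} = IV.
Only C[1] changed, to 0xF5. In CFB, a change in C_i flips the same bit in P_i and garbles P_{i+1}. Decrypting the received ciphertext:
P[0]: E(K, 0x5D) = 0x36; 0x5E ⊕ 0x36 = 0x68.
P[1]: E(K, 0x5E) = 0x30; 0xF5 ⊕ 0x30 = 0xC5.
P[2]: E(K, 0xF5) = 0x67; 0x3C ⊕ 0x67 = 0x5B.
P[3]: E(K, 0x3C) = 0xF4; 0x58 ⊕ 0xF4 = 0xAC.
P[4]: E(K, 0x58) = 0x3C; 0x93 ⊕ 0x3C = 0xAF.
P[5]: E(K, 0x93) = 0xAB; 0x67 ⊕ 0xAB = 0xCC.
Blocks that differ from the original plaintext: P[1], P[2].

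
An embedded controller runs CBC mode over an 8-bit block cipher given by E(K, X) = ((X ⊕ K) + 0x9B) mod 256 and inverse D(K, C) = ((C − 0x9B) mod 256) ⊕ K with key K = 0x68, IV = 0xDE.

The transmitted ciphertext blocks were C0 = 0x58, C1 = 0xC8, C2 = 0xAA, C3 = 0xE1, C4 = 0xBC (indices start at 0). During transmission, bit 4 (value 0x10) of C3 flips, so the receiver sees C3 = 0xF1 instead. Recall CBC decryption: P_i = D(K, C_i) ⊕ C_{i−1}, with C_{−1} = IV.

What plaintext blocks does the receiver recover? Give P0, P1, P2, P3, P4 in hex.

P0 = 0x0B, P1 = 0x1D, P2 = 0xAF, P3 = 0x94, P4 = 0xB8

Only C3 changed, to 0xF1. In CBC, a change in C_i garbles P_i and flips the same bit in P_{i+1}. Decrypting the received ciphertext:
P0: D(K, 0x58) = 0xD5; 0xD5 ⊕ 0xDE = 0x0B.
P1: D(K, 0xC8) = 0x45; 0x45 ⊕ 0x58 = 0x1D.
P2: D(K, 0xAA) = 0x67; 0x67 ⊕ 0xC8 = 0xAF.
P3: D(K, 0xF1) = 0x3E; 0x3E ⊕ 0xAA = 0x94.
P4: D(K, 0xBC) = 0x49; 0x49 ⊕ 0xF1 = 0xB8.
Blocks that differ from the original plaintext: P3, P4.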